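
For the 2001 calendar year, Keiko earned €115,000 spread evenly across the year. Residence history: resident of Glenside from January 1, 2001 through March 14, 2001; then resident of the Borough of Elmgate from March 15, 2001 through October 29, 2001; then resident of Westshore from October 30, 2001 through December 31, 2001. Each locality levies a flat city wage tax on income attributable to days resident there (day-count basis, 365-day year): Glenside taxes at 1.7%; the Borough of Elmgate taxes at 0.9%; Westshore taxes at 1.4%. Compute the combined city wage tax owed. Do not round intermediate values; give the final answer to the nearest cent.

€1,318.25

Glenside, January 1 – March 14, 2001: 73 days → €115,000 × 1.7% × 73/365 = €391.0000
The Borough of Elmgate, March 15 – October 29, 2001: 229 days → €115,000 × 0.9% × 229/365 = €649.3562
Westshore, October 30 – December 31, 2001: 63 days → €115,000 × 1.4% × 63/365 = €277.8904
Total = €1,318.2466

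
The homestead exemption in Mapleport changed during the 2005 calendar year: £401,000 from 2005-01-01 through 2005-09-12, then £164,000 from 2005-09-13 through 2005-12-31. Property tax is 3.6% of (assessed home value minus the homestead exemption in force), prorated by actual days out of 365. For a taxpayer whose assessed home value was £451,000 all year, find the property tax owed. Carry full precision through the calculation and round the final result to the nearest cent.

£4,371.29

2005-01-01 to 2005-09-12: 255 days, exemption £401,000 → (£451,000 − £401,000) × 3.6% × 255/365 = £1,257.5342
2005-09-13 to 2005-12-31: 110 days, exemption £164,000 → (£451,000 − £164,000) × 3.6% × 110/365 = £3,113.7534
Total = £4,371.2877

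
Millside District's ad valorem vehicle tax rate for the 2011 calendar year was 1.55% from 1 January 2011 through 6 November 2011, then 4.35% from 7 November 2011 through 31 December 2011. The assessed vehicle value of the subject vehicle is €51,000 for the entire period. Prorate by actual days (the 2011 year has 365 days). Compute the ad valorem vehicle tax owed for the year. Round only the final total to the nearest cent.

€1,005.68

1 January – 6 November 2011: 310 days at 1.55% → €51,000 × 1.55% × 310/365 = €671.3836
7 November – 31 December 2011: 55 days at 4.35% → €51,000 × 4.35% × 55/365 = €334.2945
Total = €1,005.6781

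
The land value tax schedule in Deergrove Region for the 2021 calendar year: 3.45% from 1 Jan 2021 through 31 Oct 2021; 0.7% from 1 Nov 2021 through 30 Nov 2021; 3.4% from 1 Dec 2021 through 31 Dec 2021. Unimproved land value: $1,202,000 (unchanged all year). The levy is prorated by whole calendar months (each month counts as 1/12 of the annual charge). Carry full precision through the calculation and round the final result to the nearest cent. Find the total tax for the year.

$38,664.33

1 Jan – 31 Oct 2021: 10 months at 3.45% → $1,202,000 × 3.45% × 10/12 = $34,557.5000
1 Nov – 30 Nov 2021: 1 month at 0.7% → $1,202,000 × 0.7% × 1/12 = $701.1667
1 Dec – 31 Dec 2021: 1 month at 3.4% → $1,202,000 × 3.4% × 1/12 = $3,405.6667
Total = $38,664.3333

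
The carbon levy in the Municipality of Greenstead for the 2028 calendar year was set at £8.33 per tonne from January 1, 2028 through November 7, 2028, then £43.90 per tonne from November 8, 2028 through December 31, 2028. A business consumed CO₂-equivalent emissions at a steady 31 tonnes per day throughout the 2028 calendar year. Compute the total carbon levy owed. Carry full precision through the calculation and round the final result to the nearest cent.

January 1 – November 7, 2028: 312 days × 31 tonnes/day = 9,672 tonnes at £8.33/tonne → £80,567.76
November 8 – December 31, 2028: 54 days × 31 tonnes/day = 1,674 tonnes at £43.90/tonne → £73,488.60

£154,056.36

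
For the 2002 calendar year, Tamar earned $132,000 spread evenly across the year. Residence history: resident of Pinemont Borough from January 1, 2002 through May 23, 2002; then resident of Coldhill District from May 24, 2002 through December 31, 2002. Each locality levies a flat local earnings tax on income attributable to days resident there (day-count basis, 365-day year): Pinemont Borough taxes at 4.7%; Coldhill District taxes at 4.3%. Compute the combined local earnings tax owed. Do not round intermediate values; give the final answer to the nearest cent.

$5,882.86

Pinemont Borough, January 1 – May 23, 2002: 143 days → $132,000 × 4.7% × 143/365 = $2,430.6082
Coldhill District, May 24 – December 31, 2002: 222 days → $132,000 × 4.3% × 222/365 = $3,452.2521
Total = $5,882.8603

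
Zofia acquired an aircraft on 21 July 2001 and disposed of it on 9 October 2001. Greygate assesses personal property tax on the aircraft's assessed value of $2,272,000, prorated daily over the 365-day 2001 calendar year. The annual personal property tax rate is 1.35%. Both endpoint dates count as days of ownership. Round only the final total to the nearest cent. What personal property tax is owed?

$6,806.66

Days held (21 July – 9 October 2001): 81 out of 365
Tax = $2,272,000 × 1.35% × 81/365 = $6,806.6630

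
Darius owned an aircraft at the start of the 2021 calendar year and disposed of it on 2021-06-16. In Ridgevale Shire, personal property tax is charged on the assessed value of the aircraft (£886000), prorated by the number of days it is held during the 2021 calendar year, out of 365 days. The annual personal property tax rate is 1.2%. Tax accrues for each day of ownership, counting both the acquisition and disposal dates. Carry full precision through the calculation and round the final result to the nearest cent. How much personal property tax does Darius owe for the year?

£4864.50

Days held (2021-01-01 to 2021-06-16): 167 out of 365
Tax = £886000 × 1.2% × 167/365 = £4864.5041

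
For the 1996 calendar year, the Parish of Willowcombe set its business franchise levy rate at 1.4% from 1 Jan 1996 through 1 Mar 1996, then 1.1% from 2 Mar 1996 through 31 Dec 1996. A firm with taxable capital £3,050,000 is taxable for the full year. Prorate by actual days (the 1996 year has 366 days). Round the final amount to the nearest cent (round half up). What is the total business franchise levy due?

£35,075.00

1 Jan – 1 Mar 1996: 61 days at 1.4% → £3,050,000 × 1.4% × 61/366 = £7,116.6667
2 Mar – 31 Dec 1996: 305 days at 1.1% → £3,050,000 × 1.1% × 305/366 = £27,958.3333
Total = £35,075.0000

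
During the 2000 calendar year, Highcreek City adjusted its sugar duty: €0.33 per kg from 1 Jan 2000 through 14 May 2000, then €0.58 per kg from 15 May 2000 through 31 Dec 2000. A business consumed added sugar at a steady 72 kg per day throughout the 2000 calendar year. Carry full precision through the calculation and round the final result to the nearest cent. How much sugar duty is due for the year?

€12,854.16

1 Jan – 14 May 2000: 135 days × 72 kg/day = 9,720 kg at €0.33/kg → €3,207.60
15 May – 31 Dec 2000: 231 days × 72 kg/day = 16,632 kg at €0.58/kg → €9,646.56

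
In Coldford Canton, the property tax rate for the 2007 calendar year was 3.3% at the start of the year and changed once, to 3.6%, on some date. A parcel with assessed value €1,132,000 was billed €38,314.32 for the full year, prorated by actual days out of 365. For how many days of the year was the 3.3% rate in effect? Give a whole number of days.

262 days

Let d = days at the first rate; then 365 − d days at the second rate.
€1,132,000 × [3.3%·d + 3.6%·(365−d)] / 365 = €38,314.32
Solving gives d = 262, so the new rate took effect on September 20, 2007.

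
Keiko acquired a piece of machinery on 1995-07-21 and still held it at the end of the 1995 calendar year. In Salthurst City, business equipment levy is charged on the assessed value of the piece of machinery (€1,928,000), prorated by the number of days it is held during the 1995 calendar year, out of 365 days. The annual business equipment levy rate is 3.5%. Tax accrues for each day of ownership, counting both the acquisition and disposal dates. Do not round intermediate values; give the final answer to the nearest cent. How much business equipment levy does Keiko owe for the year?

€30,319.78

Days held (1995-07-21 to 1995-12-31): 164 out of 365
Tax = €1,928,000 × 3.5% × 164/365 = €30,319.7808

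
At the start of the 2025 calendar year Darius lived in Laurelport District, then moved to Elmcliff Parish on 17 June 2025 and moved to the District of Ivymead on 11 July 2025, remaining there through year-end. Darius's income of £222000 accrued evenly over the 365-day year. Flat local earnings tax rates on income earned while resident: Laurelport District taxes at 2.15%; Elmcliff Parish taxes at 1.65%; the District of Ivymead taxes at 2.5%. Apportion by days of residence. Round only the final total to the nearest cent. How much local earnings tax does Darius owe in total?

Laurelport District, 1 January – 16 June 2025: 167 days → £222000 × 2.15% × 167/365 = £2183.8110
Elmcliff Parish, 17 June – 10 July 2025: 24 days → £222000 × 1.65% × 24/365 = £240.8548
The District of Ivymead, 11 July – 31 December 2025: 174 days → £222000 × 2.5% × 174/365 = £2645.7534
Total = £5070.4192

£5070.42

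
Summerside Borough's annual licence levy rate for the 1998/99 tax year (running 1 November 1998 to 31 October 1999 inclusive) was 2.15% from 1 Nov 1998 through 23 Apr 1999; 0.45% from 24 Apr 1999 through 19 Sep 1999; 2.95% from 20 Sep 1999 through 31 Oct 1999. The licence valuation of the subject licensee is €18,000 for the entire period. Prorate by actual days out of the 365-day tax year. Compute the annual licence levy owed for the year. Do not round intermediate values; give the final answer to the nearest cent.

€278.65

1 Nov 1998 – 23 Apr 1999: 174 days at 2.15% → €18,000 × 2.15% × 174/365 = €184.4877
24 Apr – 19 Sep 1999: 149 days at 0.45% → €18,000 × 0.45% × 149/365 = €33.0658
20 Sep – 31 Oct 1999: 42 days at 2.95% → €18,000 × 2.95% × 42/365 = €61.1014
Total = €278.6548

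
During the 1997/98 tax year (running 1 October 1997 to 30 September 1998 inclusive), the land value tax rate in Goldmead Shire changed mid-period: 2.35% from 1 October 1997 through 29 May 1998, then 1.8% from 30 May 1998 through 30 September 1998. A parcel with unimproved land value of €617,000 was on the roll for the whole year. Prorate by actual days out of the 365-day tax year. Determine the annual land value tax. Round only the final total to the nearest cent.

€13,346.64

1 October 1997 – 29 May 1998: 241 days at 2.35% → €617,000 × 2.35% × 241/365 = €9,573.6425
30 May – 30 September 1998: 124 days at 1.8% → €617,000 × 1.8% × 124/365 = €3,772.9973
Total = €13,346.6397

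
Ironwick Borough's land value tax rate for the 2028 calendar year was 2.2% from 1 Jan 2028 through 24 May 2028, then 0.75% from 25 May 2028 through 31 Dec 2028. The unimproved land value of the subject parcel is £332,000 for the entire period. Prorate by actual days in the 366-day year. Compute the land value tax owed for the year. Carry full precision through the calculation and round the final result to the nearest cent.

1 Jan – 24 May 2028: 145 days at 2.2% → £332,000 × 2.2% × 145/366 = £2,893.6612
25 May – 31 Dec 2028: 221 days at 0.75% → £332,000 × 0.75% × 221/366 = £1,503.5246
Total = £4,397.1858

£4,397.19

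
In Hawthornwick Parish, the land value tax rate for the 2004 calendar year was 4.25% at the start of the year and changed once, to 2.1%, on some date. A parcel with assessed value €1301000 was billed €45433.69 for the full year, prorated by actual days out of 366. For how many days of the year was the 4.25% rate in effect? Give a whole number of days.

Let d = days at the first rate; then 366 − d days at the second rate.
€1301000 × [4.25%·d + 2.1%·(366−d)] / 366 = €45433.69
Solving gives d = 237, so the new rate took effect on 25 Aug 2004.

237 days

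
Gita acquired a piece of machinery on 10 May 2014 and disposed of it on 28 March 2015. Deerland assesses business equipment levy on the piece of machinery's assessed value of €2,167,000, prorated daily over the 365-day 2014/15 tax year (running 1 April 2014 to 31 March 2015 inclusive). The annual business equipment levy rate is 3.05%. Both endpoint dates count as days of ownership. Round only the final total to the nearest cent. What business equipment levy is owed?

Days held (10 May 2014 – 28 March 2015): 323 out of 365
Tax = €2,167,000 × 3.05% × 323/365 = €58,488.2205

€58,488.22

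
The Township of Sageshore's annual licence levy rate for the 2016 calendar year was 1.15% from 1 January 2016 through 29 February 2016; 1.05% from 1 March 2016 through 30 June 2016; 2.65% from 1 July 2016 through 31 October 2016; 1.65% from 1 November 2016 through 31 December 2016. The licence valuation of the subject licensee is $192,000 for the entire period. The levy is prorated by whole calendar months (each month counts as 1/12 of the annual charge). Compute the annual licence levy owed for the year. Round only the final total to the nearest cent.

1 January – 29 February 2016: 2 months at 1.15% → $192,000 × 1.15% × 2/12 = $368.0000
1 March – 30 June 2016: 4 months at 1.05% → $192,000 × 1.05% × 4/12 = $672.0000
1 July – 31 October 2016: 4 months at 2.65% → $192,000 × 2.65% × 4/12 = $1,696.0000
1 November – 31 December 2016: 2 months at 1.65% → $192,000 × 1.65% × 2/12 = $528.0000
Total = $3,264.0000

$3,264.00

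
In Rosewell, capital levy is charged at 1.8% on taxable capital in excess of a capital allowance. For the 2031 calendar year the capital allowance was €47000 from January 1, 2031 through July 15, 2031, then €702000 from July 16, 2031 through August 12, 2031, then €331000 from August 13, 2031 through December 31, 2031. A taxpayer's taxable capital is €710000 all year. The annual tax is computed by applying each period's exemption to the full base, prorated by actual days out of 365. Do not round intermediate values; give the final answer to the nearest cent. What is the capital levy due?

January 1 – July 15, 2031: 196 days, exemption €47000 → (€710000 − €47000) × 1.8% × 196/365 = €6408.3945
July 16 – August 12, 2031: 28 days, exemption €702000 → (€710000 − €702000) × 1.8% × 28/365 = €11.0466
August 13 – December 31, 2031: 141 days, exemption €331000 → (€710000 − €331000) × 1.8% × 141/365 = €2635.3479
Total = €9054.7890

€9054.79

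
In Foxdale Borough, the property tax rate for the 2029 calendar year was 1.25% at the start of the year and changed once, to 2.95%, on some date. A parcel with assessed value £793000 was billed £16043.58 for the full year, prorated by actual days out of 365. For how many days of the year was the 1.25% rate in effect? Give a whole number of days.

199 days

Let d = days at the first rate; then 365 − d days at the second rate.
£793000 × [1.25%·d + 2.95%·(365−d)] / 365 = £16043.58
Solving gives d = 199, so the new rate took effect on 19 Jul 2029.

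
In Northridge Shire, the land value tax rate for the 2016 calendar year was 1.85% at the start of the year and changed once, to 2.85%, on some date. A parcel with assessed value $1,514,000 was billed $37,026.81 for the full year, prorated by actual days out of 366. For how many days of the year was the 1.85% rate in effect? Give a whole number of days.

Let d = days at the first rate; then 366 − d days at the second rate.
$1,514,000 × [1.85%·d + 2.85%·(366−d)] / 366 = $37,026.81
Solving gives d = 148, so the new rate took effect on May 28, 2016.

148 days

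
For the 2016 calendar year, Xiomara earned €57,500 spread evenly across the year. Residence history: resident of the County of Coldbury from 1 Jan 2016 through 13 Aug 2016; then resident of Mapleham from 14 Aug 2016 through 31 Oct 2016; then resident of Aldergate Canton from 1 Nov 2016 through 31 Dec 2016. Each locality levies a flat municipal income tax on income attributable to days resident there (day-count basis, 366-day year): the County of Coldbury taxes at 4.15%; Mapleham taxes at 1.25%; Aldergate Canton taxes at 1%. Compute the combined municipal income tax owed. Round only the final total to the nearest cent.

€1,724.45

The County of Coldbury, 1 Jan – 13 Aug 2016: 226 days → €57,500 × 4.15% × 226/366 = €1,473.4768
Mapleham, 14 Aug – 31 Oct 2016: 79 days → €57,500 × 1.25% × 79/366 = €155.1400
Aldergate Canton, 1 Nov – 31 Dec 2016: 61 days → €57,500 × 1% × 61/366 = €95.8333
Total = €1,724.4501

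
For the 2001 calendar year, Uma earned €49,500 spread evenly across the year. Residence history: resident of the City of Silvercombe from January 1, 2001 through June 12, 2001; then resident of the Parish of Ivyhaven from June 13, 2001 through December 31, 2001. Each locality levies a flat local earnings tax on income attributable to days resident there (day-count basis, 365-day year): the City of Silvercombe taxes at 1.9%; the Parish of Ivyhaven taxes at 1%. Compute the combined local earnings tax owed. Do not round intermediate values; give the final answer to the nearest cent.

The City of Silvercombe, January 1 – June 12, 2001: 163 days → €49,500 × 1.9% × 163/365 = €420.0041
The Parish of Ivyhaven, June 13 – December 31, 2001: 202 days → €49,500 × 1% × 202/365 = €273.9452
Total = €693.9493

€693.95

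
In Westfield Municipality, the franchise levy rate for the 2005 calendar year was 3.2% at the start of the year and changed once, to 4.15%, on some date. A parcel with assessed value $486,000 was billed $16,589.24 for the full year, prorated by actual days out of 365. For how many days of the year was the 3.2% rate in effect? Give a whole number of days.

283 days

Let d = days at the first rate; then 365 − d days at the second rate.
$486,000 × [3.2%·d + 4.15%·(365−d)] / 365 = $16,589.24
Solving gives d = 283, so the new rate took effect on 11 Oct 2005.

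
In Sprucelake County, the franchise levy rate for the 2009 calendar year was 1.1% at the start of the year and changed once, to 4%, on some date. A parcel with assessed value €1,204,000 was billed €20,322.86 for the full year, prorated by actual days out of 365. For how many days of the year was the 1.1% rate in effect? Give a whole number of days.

291 days

Let d = days at the first rate; then 365 − d days at the second rate.
€1,204,000 × [1.1%·d + 4%·(365−d)] / 365 = €20,322.86
Solving gives d = 291, so the new rate took effect on October 19, 2009.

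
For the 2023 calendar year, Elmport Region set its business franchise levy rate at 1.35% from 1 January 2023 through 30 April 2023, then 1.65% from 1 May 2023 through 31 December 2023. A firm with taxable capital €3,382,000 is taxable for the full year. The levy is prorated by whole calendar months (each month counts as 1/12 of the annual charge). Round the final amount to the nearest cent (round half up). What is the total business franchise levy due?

1 January – 30 April 2023: 4 months at 1.35% → €3,382,000 × 1.35% × 4/12 = €15,219.0000
1 May – 31 December 2023: 8 months at 1.65% → €3,382,000 × 1.65% × 8/12 = €37,202.0000
Total = €52,421.0000

€52,421.00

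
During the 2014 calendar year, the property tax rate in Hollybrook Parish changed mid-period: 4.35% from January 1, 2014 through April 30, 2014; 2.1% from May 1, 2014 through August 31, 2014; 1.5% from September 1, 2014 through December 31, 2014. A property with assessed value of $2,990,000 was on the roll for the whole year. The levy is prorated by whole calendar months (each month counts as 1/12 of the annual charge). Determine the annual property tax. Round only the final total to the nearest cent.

January 1 – April 30, 2014: 4 months at 4.35% → $2,990,000 × 4.35% × 4/12 = $43,355.0000
May 1 – August 31, 2014: 4 months at 2.1% → $2,990,000 × 2.1% × 4/12 = $20,930.0000
September 1 – December 31, 2014: 4 months at 1.5% → $2,990,000 × 1.5% × 4/12 = $14,950.0000
Total = $79,235.0000

$79,235.00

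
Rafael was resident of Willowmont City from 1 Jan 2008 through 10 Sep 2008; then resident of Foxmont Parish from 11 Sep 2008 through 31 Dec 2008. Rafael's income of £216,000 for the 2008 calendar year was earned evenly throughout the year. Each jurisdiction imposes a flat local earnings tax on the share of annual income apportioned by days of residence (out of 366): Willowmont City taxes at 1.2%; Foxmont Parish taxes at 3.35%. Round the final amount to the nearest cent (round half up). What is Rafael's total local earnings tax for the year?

£4,013.11

Willowmont City, 1 Jan – 10 Sep 2008: 254 days → £216,000 × 1.2% × 254/366 = £1,798.8197
Foxmont Parish, 11 Sep – 31 Dec 2008: 112 days → £216,000 × 3.35% × 112/366 = £2,214.2951
Total = £4,013.1148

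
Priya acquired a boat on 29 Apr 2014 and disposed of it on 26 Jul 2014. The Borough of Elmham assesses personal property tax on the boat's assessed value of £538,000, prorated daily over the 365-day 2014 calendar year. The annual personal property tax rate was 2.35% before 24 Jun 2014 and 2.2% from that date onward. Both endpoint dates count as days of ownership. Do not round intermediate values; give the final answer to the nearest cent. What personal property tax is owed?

£3,009.85

29 Apr – 23 Jun 2014: 56 days at 2.35% → £538,000 × 2.35% × 56/365 = £1,939.7479
24 Jun – 26 Jul 2014: 33 days at 2.2% → £538,000 × 2.2% × 33/365 = £1,070.1041
Total = £3,009.8521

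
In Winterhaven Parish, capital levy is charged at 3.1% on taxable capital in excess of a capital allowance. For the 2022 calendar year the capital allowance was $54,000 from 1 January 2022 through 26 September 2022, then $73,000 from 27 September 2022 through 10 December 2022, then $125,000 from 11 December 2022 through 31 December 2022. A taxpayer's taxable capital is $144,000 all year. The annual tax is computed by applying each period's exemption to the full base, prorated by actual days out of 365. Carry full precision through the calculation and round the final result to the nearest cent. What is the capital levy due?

1 January – 26 September 2022: 269 days, exemption $54,000 → ($144,000 − $54,000) × 3.1% × 269/365 = $2,056.1918
27 September – 10 December 2022: 75 days, exemption $73,000 → ($144,000 − $73,000) × 3.1% × 75/365 = $452.2603
11 December – 31 December 2022: 21 days, exemption $125,000 → ($144,000 − $125,000) × 3.1% × 21/365 = $33.8877
Total = $2,542.3397

$2,542.34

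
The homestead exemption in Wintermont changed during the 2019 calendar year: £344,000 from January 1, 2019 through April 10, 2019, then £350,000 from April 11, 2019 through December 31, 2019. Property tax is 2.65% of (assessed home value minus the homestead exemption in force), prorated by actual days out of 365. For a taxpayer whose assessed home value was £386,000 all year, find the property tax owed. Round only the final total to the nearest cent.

£997.56

January 1 – April 10, 2019: 100 days, exemption £344,000 → (£386,000 − £344,000) × 2.65% × 100/365 = £304.9315
April 11 – December 31, 2019: 265 days, exemption £350,000 → (£386,000 − £350,000) × 2.65% × 265/365 = £692.6301
Total = £997.5616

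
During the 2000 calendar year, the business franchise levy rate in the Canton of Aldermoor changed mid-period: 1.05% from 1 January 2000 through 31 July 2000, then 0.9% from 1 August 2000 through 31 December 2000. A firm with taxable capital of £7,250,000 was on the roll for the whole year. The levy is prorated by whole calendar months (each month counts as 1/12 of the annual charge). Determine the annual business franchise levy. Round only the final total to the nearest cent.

£71,593.75

1 January – 31 July 2000: 7 months at 1.05% → £7,250,000 × 1.05% × 7/12 = £44,406.2500
1 August – 31 December 2000: 5 months at 0.9% → £7,250,000 × 0.9% × 5/12 = £27,187.5000
Total = £71,593.7500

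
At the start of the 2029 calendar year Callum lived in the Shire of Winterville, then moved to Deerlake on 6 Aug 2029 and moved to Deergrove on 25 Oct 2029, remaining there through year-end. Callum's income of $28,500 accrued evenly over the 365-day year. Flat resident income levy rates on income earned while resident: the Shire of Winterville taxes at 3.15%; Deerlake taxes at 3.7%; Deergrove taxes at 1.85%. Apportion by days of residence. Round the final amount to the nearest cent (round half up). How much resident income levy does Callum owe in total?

The Shire of Winterville, 1 Jan – 5 Aug 2029: 217 days → $28,500 × 3.15% × 217/365 = $533.7308
Deerlake, 6 Aug – 24 Oct 2029: 80 days → $28,500 × 3.7% × 80/365 = $231.1233
Deergrove, 25 Oct – 31 Dec 2029: 68 days → $28,500 × 1.85% × 68/365 = $98.2274
Total = $863.0815

$863.08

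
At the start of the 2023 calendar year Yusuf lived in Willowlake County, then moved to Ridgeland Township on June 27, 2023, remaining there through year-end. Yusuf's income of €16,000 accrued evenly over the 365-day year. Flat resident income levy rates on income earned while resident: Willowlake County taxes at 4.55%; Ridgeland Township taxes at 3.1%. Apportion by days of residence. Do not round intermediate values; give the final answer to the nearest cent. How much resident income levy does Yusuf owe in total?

€608.50

Willowlake County, January 1 – June 26, 2023: 177 days → €16,000 × 4.55% × 177/365 = €353.0301
Ridgeland Township, June 27 – December 31, 2023: 188 days → €16,000 × 3.1% × 188/365 = €255.4740
Total = €608.5041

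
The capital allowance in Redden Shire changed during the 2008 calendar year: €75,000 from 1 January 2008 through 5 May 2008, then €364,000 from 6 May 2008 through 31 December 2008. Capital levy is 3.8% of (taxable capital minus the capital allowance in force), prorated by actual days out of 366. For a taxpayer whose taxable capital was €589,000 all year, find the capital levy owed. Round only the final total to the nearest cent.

1 January – 5 May 2008: 126 days, exemption €75,000 → (€589,000 − €75,000) × 3.8% × 126/366 = €6,724.1311
6 May – 31 December 2008: 240 days, exemption €364,000 → (€589,000 − €364,000) × 3.8% × 240/366 = €5,606.5574
Total = €12,330.6885

€12,330.69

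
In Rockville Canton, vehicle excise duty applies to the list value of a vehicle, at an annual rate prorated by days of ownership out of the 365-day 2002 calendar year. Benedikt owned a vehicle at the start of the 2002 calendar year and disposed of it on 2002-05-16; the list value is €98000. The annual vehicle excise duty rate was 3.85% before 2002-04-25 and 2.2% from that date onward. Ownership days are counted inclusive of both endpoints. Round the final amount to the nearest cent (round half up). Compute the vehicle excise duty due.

€1308.37

2002-01-01 to 2002-04-24: 114 days at 3.85% → €98000 × 3.85% × 114/365 = €1178.4164
2002-04-25 to 2002-05-16: 22 days at 2.2% → €98000 × 2.2% × 22/365 = €129.9507
Total = €1308.3671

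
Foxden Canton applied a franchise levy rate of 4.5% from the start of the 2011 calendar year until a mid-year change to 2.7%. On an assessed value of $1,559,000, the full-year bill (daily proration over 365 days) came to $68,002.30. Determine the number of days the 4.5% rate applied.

337 days

Let d = days at the first rate; then 365 − d days at the second rate.
$1,559,000 × [4.5%·d + 2.7%·(365−d)] / 365 = $68,002.30
Solving gives d = 337, so the new rate took effect on 4 Dec 2011.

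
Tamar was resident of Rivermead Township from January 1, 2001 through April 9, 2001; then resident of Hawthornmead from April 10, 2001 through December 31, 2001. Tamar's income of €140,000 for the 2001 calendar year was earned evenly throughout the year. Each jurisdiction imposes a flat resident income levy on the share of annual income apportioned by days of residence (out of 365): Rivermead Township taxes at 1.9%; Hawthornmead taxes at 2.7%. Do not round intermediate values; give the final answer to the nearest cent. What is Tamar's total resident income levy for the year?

€3,476.22

Rivermead Township, January 1 – April 9, 2001: 99 days → €140,000 × 1.9% × 99/365 = €721.4795
Hawthornmead, April 10 – December 31, 2001: 266 days → €140,000 × 2.7% × 266/365 = €2,754.7397
Total = €3,476.2192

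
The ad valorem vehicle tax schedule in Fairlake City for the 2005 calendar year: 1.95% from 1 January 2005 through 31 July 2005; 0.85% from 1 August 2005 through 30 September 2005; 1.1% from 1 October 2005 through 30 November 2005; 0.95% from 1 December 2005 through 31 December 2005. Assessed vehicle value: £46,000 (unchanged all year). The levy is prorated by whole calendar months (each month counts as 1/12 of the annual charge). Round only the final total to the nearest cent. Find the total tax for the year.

1 January – 31 July 2005: 7 months at 1.95% → £46,000 × 1.95% × 7/12 = £523.2500
1 August – 30 September 2005: 2 months at 0.85% → £46,000 × 0.85% × 2/12 = £65.1667
1 October – 30 November 2005: 2 months at 1.1% → £46,000 × 1.1% × 2/12 = £84.3333
1 December – 31 December 2005: 1 month at 0.95% → £46,000 × 0.95% × 1/12 = £36.4167
Total = £709.1667

£709.17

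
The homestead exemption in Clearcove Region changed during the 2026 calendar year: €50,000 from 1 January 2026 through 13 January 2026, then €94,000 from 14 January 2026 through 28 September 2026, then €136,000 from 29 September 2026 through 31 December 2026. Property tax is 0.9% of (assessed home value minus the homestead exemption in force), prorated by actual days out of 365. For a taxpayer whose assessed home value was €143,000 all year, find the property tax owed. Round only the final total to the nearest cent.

€357.76

1 January – 13 January 2026: 13 days, exemption €50,000 → (€143,000 − €50,000) × 0.9% × 13/365 = €29.8110
14 January – 28 September 2026: 258 days, exemption €94,000 → (€143,000 − €94,000) × 0.9% × 258/365 = €311.7205
29 September – 31 December 2026: 94 days, exemption €136,000 → (€143,000 − €136,000) × 0.9% × 94/365 = €16.2247
Total = €357.7562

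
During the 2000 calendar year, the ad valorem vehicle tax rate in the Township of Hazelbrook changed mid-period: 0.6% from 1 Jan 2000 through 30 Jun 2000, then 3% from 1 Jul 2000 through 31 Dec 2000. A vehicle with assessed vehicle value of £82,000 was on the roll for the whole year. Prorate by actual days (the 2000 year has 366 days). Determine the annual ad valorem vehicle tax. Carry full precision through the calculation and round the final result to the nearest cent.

£1,481.38

1 Jan – 30 Jun 2000: 182 days at 0.6% → £82,000 × 0.6% × 182/366 = £244.6557
1 Jul – 31 Dec 2000: 184 days at 3% → £82,000 × 3% × 184/366 = £1,236.7213
Total = £1,481.3770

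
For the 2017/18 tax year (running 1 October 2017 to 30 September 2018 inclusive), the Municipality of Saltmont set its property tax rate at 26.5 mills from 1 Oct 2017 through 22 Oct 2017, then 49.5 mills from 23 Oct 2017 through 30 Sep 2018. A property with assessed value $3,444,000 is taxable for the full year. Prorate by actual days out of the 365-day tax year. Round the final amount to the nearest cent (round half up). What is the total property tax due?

1 Oct – 22 Oct 2017: 22 days at 26.5 mills → $3,444,000 × 2.65% × 22/365 = $5,500.9644
23 Oct 2017 – 30 Sep 2018: 343 days at 49.5 mills → $3,444,000 × 4.95% × 343/365 = $160,202.6137
Total = $165,703.5781

$165,703.58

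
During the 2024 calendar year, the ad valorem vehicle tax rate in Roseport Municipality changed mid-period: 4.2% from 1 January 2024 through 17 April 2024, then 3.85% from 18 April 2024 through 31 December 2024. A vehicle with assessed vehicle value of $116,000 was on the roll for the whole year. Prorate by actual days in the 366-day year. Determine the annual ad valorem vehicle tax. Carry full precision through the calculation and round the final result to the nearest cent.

1 January – 17 April 2024: 108 days at 4.2% → $116,000 × 4.2% × 108/366 = $1,437.6393
18 April – 31 December 2024: 258 days at 3.85% → $116,000 × 3.85% × 258/366 = $3,148.1639
Total = $4,585.8033

$4,585.80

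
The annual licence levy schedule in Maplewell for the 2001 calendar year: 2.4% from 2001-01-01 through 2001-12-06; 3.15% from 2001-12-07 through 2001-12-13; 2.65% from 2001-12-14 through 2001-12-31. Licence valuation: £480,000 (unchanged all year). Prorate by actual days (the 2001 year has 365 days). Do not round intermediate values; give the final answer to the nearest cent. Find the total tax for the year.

£11,648.22

2001-01-01 to 2001-12-06: 340 days at 2.4% → £480,000 × 2.4% × 340/365 = £10,730.9589
2001-12-07 to 2001-12-13: 7 days at 3.15% → £480,000 × 3.15% × 7/365 = £289.9726
2001-12-14 to 2001-12-31: 18 days at 2.65% → £480,000 × 2.65% × 18/365 = £627.2877
Total = £11,648.2192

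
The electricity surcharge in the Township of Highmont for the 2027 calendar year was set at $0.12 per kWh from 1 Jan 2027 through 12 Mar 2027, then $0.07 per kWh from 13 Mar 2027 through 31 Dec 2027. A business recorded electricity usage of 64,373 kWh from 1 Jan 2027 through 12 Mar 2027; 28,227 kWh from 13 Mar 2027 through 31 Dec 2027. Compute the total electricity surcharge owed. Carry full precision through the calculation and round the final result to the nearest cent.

$9,700.65

1 Jan – 12 Mar 2027: 64,373 kWh at $0.12/kWh → $7,724.76
13 Mar – 31 Dec 2027: 28,227 kWh at $0.07/kWh → $1,975.89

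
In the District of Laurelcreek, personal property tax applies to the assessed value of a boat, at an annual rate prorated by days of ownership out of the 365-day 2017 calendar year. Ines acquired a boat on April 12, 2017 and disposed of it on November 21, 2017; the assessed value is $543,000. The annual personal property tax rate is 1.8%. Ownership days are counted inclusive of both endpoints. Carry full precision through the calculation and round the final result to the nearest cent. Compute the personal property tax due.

Days held (April 12 – November 21, 2017): 224 out of 365
Tax = $543,000 × 1.8% × 224/365 = $5,998.2904

$5,998.29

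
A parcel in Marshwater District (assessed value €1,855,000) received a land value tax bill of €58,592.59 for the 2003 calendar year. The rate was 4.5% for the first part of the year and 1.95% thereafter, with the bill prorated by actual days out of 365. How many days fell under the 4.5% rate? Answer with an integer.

173 days

Let d = days at the first rate; then 365 − d days at the second rate.
€1,855,000 × [4.5%·d + 1.95%·(365−d)] / 365 = €58,592.59
Solving gives d = 173, so the new rate took effect on 23 June 2003.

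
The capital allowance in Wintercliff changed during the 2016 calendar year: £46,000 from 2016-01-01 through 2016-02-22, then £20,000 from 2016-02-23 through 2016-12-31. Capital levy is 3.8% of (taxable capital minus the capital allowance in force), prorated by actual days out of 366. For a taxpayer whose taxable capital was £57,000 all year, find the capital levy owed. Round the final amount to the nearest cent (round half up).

2016-01-01 to 2016-02-22: 53 days, exemption £46,000 → (£57,000 − £46,000) × 3.8% × 53/366 = £60.5301
2016-02-23 to 2016-12-31: 313 days, exemption £20,000 → (£57,000 − £20,000) × 3.8% × 313/366 = £1,202.3989
Total = £1,262.9290

£1,262.93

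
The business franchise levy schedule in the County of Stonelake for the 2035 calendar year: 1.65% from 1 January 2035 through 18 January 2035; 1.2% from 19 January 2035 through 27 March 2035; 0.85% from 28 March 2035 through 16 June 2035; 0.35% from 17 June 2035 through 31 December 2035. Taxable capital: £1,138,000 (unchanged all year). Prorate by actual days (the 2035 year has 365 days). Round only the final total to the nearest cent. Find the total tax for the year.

1 January – 18 January 2035: 18 days at 1.65% → £1,138,000 × 1.65% × 18/365 = £925.9890
19 January – 27 March 2035: 68 days at 1.2% → £1,138,000 × 1.2% × 68/365 = £2,544.1315
28 March – 16 June 2035: 81 days at 0.85% → £1,138,000 × 0.85% × 81/365 = £2,146.6110
17 June – 31 December 2035: 198 days at 0.35% → £1,138,000 × 0.35% × 198/365 = £2,160.6411
Total = £7,777.3726

£7,777.37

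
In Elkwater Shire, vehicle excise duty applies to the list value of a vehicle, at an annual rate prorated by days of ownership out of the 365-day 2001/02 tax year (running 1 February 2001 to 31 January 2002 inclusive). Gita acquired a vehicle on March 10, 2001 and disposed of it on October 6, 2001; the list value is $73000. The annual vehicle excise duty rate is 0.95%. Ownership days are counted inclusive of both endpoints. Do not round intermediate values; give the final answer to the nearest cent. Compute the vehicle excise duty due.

$400.90

Days held (March 10 – October 6, 2001): 211 out of 365
Tax = $73000 × 0.95% × 211/365 = $400.9000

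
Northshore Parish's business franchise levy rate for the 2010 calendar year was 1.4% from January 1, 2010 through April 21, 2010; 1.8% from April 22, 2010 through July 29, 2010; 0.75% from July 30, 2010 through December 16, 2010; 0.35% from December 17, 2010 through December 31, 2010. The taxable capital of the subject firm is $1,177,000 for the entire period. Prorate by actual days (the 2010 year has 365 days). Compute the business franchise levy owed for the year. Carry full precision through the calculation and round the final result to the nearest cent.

January 1 – April 21, 2010: 111 days at 1.4% → $1,177,000 × 1.4% × 111/365 = $5,011.1178
April 22 – July 29, 2010: 99 days at 1.8% → $1,177,000 × 1.8% × 99/365 = $5,746.3397
July 30 – December 16, 2010: 140 days at 0.75% → $1,177,000 × 0.75% × 140/365 = $3,385.8904
December 17 – December 31, 2010: 15 days at 0.35% → $1,177,000 × 0.35% × 15/365 = $169.2945
Total = $14,312.6425

$14,312.64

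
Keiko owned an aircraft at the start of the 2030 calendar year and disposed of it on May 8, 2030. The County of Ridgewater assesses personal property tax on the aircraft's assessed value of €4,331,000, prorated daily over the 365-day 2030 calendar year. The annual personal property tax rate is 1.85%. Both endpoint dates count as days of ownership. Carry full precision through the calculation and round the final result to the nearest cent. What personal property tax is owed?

Days held (January 1 – May 8, 2030): 128 out of 365
Tax = €4,331,000 × 1.85% × 128/365 = €28,098.1041

€28,098.10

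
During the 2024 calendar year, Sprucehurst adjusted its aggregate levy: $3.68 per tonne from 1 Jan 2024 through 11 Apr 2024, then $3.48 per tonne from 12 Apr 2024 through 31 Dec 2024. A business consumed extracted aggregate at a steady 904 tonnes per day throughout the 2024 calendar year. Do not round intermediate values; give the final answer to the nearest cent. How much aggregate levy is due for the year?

1 Jan – 11 Apr 2024: 102 days × 904 tonnes/day = 92,208 tonnes at $3.68/tonne → $339,325.44
12 Apr – 31 Dec 2024: 264 days × 904 tonnes/day = 238,656 tonnes at $3.48/tonne → $830,522.88

$1,169,848.32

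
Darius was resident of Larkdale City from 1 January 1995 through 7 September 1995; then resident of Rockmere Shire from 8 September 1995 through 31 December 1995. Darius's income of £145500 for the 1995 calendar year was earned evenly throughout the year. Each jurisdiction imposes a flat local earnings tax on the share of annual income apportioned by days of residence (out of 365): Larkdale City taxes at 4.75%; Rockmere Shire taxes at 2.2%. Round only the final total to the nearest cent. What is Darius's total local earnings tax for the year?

Larkdale City, 1 January – 7 September 1995: 250 days → £145500 × 4.75% × 250/365 = £4733.7329
Rockmere Shire, 8 September – 31 December 1995: 115 days → £145500 × 2.2% × 115/365 = £1008.5342
Total = £5742.2671

£5742.27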